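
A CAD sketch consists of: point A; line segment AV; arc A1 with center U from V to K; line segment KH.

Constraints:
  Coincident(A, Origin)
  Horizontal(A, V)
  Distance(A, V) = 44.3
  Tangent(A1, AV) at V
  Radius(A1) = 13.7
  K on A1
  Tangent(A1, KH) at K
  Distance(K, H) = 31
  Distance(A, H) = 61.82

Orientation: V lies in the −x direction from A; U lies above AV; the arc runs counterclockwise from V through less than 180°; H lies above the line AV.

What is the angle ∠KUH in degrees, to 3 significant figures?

66.2°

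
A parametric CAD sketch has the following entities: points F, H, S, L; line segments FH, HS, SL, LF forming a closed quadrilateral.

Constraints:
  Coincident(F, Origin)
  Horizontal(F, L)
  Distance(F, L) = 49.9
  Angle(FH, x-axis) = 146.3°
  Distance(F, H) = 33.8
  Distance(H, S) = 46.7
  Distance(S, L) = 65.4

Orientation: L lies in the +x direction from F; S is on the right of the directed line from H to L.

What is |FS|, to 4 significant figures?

26.81

F is at the origin; FL is horizontal with |FL| = 49.9 and L in +x, so L = (49.9, 0). FH runs at 146.3° with |FH| = 33.8, so H = (-28.12, 18.75). S is determined by |HS| = 46.7 and |SL| = 65.4 together: it lies at the intersection of circle(H, 46.7) and circle(L, 65.4). With |HL| = 80.24, the foot of the radical line on HL is 27.06 from H and the perpendicular offset is √(46.7² − 27.06²) = 38.06. Taking the right-of-HL solution: S = (-10.71, -24.58).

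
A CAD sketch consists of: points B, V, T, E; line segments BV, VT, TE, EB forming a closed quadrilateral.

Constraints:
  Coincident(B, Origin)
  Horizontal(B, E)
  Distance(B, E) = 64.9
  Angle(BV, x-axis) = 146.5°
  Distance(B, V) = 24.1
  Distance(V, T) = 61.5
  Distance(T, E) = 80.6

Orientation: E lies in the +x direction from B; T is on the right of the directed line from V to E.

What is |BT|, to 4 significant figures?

45.42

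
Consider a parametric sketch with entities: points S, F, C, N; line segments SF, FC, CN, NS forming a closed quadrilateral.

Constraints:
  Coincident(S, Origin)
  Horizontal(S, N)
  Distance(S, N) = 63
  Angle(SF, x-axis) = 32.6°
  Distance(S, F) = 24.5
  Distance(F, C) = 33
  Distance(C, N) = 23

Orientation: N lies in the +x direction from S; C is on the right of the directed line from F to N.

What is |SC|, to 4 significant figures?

44.32

Checks: S = (0.00, 0.00) ✓; |FC| = 33.00 ✓; |CN| = 23.00 ✓.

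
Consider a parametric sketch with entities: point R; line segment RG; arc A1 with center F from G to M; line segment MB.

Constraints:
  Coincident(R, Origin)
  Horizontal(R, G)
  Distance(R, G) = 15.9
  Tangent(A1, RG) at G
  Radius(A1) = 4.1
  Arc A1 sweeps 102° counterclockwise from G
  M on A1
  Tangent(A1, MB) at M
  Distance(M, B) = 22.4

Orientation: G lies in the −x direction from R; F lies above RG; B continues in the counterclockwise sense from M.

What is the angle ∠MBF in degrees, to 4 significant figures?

10.37°

On A1, G sits at bearing -90° from F; a 102° counterclockwise sweep puts M at bearing 12°, so M = F + 4.1·(cos 12°, sin 12°) = (-11.89, 4.952). Since A1 is tangent to MB there, FM ⟂ MB, so MB runs along (−sin 12°, cos 12°); with |MB| = 22.4, B = (-16.55, 26.86). Then cos ∠MBF = BM·BF / (|BM||BF|), giving 10.37°.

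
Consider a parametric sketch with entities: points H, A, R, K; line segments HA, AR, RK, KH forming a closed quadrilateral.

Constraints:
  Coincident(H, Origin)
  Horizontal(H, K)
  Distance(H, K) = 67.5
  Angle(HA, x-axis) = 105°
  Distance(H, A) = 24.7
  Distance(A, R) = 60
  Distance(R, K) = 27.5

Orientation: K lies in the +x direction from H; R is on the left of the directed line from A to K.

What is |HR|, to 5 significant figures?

58.626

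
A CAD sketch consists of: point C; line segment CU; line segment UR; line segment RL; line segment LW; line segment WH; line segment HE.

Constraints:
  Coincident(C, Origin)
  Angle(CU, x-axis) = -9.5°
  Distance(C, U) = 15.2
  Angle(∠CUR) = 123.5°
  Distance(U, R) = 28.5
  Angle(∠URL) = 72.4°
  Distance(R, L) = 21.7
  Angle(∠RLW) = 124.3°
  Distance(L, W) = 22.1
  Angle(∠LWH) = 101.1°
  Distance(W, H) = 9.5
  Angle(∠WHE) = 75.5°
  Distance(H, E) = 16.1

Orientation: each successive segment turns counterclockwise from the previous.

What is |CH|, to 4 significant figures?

7.606

∠RLW = 124.3° gives LW at -149.7° from the x-axis; with |LW| = 22.1, W = (-4.255, 16.49). ∠LWH = 101.1° gives WH at -70.80° from the x-axis; with |WH| = 9.5, H = (-1.131, 7.521). Then |CH| = |H − C| = 7.606.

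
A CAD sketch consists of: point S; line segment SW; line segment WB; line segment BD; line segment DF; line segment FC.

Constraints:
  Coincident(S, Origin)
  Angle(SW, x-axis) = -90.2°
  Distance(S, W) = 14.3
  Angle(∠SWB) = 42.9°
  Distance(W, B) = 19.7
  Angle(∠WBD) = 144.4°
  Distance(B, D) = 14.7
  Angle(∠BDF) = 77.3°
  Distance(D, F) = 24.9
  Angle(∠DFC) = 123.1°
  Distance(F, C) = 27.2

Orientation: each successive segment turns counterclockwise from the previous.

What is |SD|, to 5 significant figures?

21.210

∠SWB = 42.9° gives WB at 46.900° from the x-axis; with |WB| = 19.7, B = (13.411, 0.084284). ∠WBD = 144.4° gives BD at 82.500° from the x-axis; with |BD| = 14.7, D = (15.329, 14.659). Then |SD| = |D − S| = 21.210.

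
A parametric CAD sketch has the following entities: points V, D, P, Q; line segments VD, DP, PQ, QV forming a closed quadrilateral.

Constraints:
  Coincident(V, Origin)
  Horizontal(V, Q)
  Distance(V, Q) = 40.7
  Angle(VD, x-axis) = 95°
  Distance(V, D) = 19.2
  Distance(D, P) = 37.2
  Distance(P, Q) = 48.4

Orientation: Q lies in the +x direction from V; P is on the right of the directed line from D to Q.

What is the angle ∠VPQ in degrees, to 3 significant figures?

54.9°

Checks: |DP| = 37.20 ✓; |PQ| = 48.40 ✓.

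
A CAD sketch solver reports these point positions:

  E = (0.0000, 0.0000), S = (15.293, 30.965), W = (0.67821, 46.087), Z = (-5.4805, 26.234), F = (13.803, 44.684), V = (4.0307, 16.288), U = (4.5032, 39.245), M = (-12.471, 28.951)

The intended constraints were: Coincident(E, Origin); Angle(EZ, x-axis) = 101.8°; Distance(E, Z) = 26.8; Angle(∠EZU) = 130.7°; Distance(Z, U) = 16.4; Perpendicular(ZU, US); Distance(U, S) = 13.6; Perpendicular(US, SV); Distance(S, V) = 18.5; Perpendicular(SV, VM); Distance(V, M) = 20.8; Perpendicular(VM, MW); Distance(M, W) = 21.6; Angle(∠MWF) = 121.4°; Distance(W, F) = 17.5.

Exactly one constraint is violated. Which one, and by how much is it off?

Distance(W, F) = 17.5 — off by 4.30.

E = (0.00, 0.00) ✓; EZ at 101.8° ✓; |EZ| = 26.80 ✓; ∠EZU = 130.7° ✓; |ZU| = 16.40 ✓; ∠(ZU, US) = 90.00° ✓; |US| = 13.60 ✓; ∠(US, SV) = 90.00° ✓; |SV| = 18.50 ✓; ∠(SV, VM) = 90.00° ✓; |VM| = 20.80 ✓; ∠(VM, MW) = 90.00° ✓; |MW| = 21.60 ✓; ∠MWF = 121.4° ✓; |WF| = 13.20 ✗.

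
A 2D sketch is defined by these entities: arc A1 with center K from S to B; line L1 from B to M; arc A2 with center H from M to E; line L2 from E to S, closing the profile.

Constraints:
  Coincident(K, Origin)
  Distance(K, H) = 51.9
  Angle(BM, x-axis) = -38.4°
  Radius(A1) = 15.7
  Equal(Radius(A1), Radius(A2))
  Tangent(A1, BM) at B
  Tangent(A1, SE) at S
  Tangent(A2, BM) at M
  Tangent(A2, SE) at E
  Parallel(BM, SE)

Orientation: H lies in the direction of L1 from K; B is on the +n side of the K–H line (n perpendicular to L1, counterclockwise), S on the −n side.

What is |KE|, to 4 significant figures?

54.22

The slot axis is L1's direction at -38.4°, so u = (cos -38.4°, sin -38.4°) = (0.7837, -0.6211) and n = (−sin -38.4°, cos -38.4°) = (0.6211, 0.7837). K is at the origin and H lies 51.9 along u from K, so H = 51.9·u = (40.67, -32.24). Tangency of A1 to both parallel lines with radius 15.7 puts B and S at K ± 15.7·n: B = (9.752, 12.30), S = (-9.752, -12.30). Equal radii place M and E the same way about H: M = H + 15.7·n = (50.43, -19.93), E = H − 15.7·n = (30.92, -44.54). Then |KE| = |E − K| = 54.22.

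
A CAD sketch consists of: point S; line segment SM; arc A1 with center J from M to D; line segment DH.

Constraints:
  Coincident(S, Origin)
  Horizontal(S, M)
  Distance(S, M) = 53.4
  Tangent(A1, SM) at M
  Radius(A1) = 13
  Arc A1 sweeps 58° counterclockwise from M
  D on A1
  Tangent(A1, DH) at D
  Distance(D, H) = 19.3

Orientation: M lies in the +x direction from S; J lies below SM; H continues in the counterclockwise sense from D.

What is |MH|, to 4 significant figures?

30.93

On A1, M sits at bearing 90° from J; a 58° counterclockwise sweep puts D at bearing 148°, so D = J + 13.0·(cos 148°, sin 148°) = (42.38, -6.111). Since A1 is tangent to DH there, JD ⟂ DH, so DH runs along (−sin 148°, cos 148°); with |DH| = 19.3, H = (32.15, -22.48). Then |MH| = |H − M| = 30.93.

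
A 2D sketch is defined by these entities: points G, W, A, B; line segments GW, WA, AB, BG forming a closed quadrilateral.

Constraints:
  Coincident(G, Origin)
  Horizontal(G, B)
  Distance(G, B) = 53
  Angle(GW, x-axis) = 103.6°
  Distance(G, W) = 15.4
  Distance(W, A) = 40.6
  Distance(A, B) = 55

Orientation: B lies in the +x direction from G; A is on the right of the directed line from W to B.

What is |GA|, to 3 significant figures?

25.2

G is at the origin; GB is horizontal with |GB| = 53.0 and B in +x, so B = (53.0, 0). GW runs at 103.6° with |GW| = 15.4, so W = (-3.62, 15.0). A is determined by |WA| = 40.6 and |AB| = 55.0 together: it lies at the intersection of circle(W, 40.6) and circle(B, 55.0). With |WB| = 58.6, the foot of the radical line on WB is 17.5 from W and the perpendicular offset is √(40.6² − 17.5²) = 36.6. Taking the right-of-WB solution: A = (3.97, -24.9).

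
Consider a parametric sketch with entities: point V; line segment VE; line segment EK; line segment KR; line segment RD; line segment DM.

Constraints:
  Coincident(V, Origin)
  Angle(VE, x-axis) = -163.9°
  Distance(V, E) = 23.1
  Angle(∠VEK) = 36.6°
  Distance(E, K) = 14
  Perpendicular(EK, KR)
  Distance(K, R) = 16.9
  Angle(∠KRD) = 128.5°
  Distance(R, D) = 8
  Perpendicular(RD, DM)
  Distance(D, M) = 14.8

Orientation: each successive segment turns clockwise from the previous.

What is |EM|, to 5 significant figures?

10.402

∠KRD = 128.5° gives RD at -88.800° from the x-axis; with |RD| = 8.0, D = (-0.099120, -13.509). RD ⟂ DM, so DM runs at -178.80°; with |DM| = 14.8, M = (-14.896, -13.819). Then |EM| = |M − E| = 10.402.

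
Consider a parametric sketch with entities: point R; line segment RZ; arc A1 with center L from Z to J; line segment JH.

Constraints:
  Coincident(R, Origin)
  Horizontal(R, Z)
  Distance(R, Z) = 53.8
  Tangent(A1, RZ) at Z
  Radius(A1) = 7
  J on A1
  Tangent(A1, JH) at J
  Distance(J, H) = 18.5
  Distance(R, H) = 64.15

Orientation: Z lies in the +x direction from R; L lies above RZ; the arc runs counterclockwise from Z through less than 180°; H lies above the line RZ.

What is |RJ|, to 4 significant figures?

61.25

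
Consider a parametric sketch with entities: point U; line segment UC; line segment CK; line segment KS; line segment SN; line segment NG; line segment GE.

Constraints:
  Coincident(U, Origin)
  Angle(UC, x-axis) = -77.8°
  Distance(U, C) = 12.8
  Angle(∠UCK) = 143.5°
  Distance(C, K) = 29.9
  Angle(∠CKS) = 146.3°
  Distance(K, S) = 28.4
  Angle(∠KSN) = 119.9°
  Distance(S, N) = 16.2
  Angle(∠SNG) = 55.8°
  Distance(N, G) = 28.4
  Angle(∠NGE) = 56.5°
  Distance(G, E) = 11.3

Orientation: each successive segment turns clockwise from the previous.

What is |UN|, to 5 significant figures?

67.287

∠CKS = 146.3° gives KS at -148.00° from the x-axis; with |KS| = 28.4, S = (-33.684, -54.812). ∠KSN = 119.9° gives SN at 151.90° from the x-axis; with |SN| = 16.2, N = (-47.974, -47.181). Then |UN| = |N − U| = 67.287.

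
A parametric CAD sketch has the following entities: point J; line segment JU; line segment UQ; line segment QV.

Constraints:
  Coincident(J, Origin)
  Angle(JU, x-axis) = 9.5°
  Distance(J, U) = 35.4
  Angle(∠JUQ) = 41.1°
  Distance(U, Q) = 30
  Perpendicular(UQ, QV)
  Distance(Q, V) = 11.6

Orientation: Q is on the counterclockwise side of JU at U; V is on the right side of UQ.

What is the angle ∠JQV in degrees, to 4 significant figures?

171.9°

∠JUQ = 41.1°, so UQ runs at 9.5° + (180° − 41.1°) = 148.4° from the x-axis; with |UQ| = 30.0, Q = U + 30.0·(cos 148.4°, sin 148.4°) = (9.363, 21.56). UQ is perpendicular to QV; with |QV| = 11.6 on the right of UQ, V = Q + 11.6·(0.5240, 0.8517) = (15.44, 31.44). Then cos ∠JQV = QJ·QV / (|QJ||QV|), giving 171.9°.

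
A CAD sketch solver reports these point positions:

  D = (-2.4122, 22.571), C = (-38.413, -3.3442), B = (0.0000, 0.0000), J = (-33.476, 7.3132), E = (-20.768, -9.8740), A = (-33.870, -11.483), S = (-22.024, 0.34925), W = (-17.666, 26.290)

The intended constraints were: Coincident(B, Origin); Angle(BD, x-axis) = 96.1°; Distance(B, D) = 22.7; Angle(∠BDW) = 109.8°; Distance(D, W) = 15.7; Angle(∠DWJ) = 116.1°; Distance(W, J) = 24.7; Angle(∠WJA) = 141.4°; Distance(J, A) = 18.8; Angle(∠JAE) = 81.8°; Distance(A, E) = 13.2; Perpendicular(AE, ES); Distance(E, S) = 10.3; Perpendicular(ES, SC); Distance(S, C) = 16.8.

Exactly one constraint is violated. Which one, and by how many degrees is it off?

Perpendicular(ES, SC) — off by 5.70°.

B = (0.00, 0.00) ✓; BD at 96.10° ✓; |BD| = 22.70 ✓; ∠BDW = 109.8° ✓; |DW| = 15.70 ✓; ∠DWJ = 116.1° ✓; |WJ| = 24.70 ✓; ∠WJA = 141.4° ✓; |JA| = 18.80 ✓; ∠JAE = 81.80° ✓; |AE| = 13.20 ✓; ∠(AE, ES) = 90.00° ✓; |ES| = 10.30 ✓; ∠(ES, SC) = 95.70° ✗; |SC| = 16.80 ✓.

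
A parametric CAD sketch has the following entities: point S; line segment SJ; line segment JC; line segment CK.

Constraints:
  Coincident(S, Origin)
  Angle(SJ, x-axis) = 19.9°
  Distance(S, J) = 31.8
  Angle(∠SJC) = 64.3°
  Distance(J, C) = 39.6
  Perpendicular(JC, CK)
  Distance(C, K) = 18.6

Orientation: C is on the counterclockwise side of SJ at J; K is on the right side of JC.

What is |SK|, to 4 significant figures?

53.84

S is at the origin; SJ runs at 19.9° with length 31.8, so J = 31.8·(cos 19.9°, sin 19.9°) = (29.90, 10.82). ∠SJC = 64.3°, so JC runs at 19.9° + (180° − 64.3°) = 135.6° from the x-axis; with |JC| = 39.6, C = J + 39.6·(cos 135.6°, sin 135.6°) = (1.608, 38.53). JC ⟂ CK; with |CK| = 18.6 on the right of JC, K = C + 18.6·(0.6997, 0.7145) = (14.62, 51.82). Then |SK| = |K − S| = 53.84.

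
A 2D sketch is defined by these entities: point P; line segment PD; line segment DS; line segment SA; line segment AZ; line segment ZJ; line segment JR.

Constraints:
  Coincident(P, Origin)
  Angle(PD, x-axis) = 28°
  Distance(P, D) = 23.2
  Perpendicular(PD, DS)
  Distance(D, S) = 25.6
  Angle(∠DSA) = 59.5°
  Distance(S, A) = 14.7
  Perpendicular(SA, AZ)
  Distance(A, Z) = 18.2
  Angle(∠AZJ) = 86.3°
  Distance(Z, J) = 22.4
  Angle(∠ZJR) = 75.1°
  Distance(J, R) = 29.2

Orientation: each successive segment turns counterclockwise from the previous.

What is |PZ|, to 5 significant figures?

19.923

P is at the origin; PD runs at 28.0° with length 23.2, so D = (20.484, 10.892). PD ⟂ DS, so DS runs at 118.00°; with |DS| = 25.6, S = (8.4659, 33.495). ∠DSA = 59.5° gives SA at -121.50° from the x-axis; with |SA| = 14.7, A = (0.78518, 20.961). The perpendicularity gives AZ at right angles to SA, so AZ runs at -31.500°; with |AZ| = 18.2, Z = (16.303, 11.452). Then |PZ| = |Z − P| = 19.923.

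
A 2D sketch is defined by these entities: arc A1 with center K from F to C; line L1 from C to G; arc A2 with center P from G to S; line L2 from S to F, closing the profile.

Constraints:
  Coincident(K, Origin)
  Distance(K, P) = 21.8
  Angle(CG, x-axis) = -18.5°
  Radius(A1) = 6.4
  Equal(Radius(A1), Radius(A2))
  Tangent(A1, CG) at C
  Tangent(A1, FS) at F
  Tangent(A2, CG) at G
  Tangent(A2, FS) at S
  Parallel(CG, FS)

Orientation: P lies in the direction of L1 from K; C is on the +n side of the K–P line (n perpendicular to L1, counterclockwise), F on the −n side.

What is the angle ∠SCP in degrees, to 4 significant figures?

14.06°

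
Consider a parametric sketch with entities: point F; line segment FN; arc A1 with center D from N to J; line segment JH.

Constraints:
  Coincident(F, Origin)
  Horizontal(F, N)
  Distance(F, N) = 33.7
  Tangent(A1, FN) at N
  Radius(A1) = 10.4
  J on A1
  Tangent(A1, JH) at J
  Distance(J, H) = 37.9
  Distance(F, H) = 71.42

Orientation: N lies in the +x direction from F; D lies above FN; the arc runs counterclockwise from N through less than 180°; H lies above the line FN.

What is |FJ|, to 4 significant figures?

43.64

Checks: F.y = 0.00, N.y = 0.00 ✓; |DJ| = 10.40 ✓; ∠(DJ, JH) = 90.00° ✓; |JH| = 37.90 ✓; |FH| = 71.42 ✓.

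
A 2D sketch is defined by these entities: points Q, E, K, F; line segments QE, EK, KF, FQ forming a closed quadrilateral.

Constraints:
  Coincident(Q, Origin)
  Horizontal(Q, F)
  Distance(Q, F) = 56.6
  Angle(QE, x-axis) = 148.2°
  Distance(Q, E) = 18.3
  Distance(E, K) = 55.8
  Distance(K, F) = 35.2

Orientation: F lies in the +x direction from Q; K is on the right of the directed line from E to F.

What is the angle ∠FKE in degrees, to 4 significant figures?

103.9°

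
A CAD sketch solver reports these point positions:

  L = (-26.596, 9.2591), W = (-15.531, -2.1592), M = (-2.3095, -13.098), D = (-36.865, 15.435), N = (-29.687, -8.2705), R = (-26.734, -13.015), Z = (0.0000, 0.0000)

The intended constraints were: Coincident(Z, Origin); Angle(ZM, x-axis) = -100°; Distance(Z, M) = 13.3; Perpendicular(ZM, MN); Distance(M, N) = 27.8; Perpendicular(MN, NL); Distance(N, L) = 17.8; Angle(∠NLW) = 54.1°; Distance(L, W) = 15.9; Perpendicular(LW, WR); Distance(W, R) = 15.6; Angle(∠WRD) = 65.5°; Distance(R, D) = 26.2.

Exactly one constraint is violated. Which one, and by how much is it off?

Distance(R, D) = 26.2 — off by 4.00.

Z = (0.00, 0.00) ✓; ZM at -100.0° ✓; |ZM| = 13.30 ✓; ∠(ZM, MN) = 90.00° ✓; |MN| = 27.80 ✓; ∠(MN, NL) = 90.00° ✓; |NL| = 17.80 ✓; ∠NLW = 54.10° ✓; |LW| = 15.90 ✓; ∠(LW, WR) = 90.00° ✓; |WR| = 15.60 ✓; ∠WRD = 65.50° ✓; |RD| = 30.20 ✗.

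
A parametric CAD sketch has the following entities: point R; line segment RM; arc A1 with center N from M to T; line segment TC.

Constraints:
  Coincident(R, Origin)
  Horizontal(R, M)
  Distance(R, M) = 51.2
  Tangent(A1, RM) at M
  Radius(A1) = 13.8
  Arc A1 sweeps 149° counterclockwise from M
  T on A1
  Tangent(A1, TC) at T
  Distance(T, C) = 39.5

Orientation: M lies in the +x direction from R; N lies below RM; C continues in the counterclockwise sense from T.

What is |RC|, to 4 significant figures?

90.50

R is at the origin; R and M share the same y with |RM| = 51.2 and M on the +x side, so M = (51.20, 0.000). The tangent condition forces NM to be normal to RM, so N = M + (0, -13.8) = (51.20, -13.80). On A1, M sits at bearing 90° from N; a 149° counterclockwise sweep puts T at bearing 239°, so T = N + 13.8·(cos 239°, sin 239°) = (44.09, -25.63). Since A1 is tangent to TC there, NT ⟂ TC, so TC runs along (−sin 239°, cos 239°); with |TC| = 39.5, C = (77.95, -45.97). Then |RC| = |C − R| = 90.50.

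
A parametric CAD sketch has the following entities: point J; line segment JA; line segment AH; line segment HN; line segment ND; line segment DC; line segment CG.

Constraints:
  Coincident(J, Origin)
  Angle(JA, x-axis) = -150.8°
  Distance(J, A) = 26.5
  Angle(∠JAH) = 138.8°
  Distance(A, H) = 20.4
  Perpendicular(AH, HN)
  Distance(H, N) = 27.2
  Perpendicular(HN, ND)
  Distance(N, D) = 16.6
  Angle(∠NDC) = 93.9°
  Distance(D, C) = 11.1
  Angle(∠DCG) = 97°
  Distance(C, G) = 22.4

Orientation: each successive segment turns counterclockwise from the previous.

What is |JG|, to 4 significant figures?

45.32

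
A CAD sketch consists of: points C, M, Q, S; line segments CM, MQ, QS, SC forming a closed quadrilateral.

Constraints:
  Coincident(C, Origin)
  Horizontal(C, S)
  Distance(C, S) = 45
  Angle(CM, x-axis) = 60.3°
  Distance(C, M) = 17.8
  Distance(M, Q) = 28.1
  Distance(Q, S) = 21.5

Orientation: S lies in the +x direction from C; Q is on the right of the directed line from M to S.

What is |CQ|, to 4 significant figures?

26.02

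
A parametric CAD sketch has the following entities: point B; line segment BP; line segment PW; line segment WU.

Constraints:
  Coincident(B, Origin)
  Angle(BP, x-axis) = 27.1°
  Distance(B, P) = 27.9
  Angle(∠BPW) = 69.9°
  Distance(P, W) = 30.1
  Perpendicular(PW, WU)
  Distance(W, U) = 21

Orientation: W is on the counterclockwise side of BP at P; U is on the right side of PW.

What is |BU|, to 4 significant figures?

51.47

B is at the origin; BP runs at 27.1° with length 27.9, so P = 27.9·(cos 27.1°, sin 27.1°) = (24.84, 12.71). ∠BPW = 69.9°, so PW runs at 27.1° + (180° − 69.9°) = 137.2° from the x-axis; with |PW| = 30.1, W = P + 30.1·(cos 137.2°, sin 137.2°) = (2.752, 33.16). PW ⟂ WU; with |WU| = 21.0 on the right of PW, U = W + 21.0·(0.6794, 0.7337) = (17.02, 48.57). Then |BU| = |U − B| = 51.47.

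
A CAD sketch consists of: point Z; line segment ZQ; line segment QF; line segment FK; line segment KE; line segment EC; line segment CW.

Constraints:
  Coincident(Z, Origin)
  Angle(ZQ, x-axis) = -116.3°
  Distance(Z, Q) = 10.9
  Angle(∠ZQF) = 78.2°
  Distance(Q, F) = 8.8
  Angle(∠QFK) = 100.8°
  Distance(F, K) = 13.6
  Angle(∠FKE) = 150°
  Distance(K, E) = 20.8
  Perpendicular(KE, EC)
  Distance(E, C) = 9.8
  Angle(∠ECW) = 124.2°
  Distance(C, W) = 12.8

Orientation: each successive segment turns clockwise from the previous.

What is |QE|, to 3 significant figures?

33.3

∠QFK = 100.8° gives FK at 62.7° from the x-axis; with |FK| = 13.6, K = (-5.52, 7.74). ∠FKE = 150.0° gives KE at 32.7° from the x-axis; with |KE| = 20.8, E = (12.0, 19.0). Then |QE| = |E − Q| = 33.3.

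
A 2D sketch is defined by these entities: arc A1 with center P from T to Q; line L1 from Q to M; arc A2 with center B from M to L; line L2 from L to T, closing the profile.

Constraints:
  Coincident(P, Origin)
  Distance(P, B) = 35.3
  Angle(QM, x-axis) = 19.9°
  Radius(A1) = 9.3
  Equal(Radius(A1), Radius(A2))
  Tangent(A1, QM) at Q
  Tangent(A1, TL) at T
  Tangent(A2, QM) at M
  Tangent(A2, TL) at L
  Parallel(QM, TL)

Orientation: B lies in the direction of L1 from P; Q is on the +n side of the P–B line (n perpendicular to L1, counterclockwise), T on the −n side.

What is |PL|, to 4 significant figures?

36.50

Tangency of A1 to both parallel lines with radius 9.3 puts Q and T at P ± 9.3·n: Q = (-3.166, 8.745), T = (3.166, -8.745). Equal radii place M and L the same way about B: M = B + 9.3·n = (30.03, 20.76), L = B − 9.3·n = (36.36, 3.271). Then |PL| = |L − P| = 36.50.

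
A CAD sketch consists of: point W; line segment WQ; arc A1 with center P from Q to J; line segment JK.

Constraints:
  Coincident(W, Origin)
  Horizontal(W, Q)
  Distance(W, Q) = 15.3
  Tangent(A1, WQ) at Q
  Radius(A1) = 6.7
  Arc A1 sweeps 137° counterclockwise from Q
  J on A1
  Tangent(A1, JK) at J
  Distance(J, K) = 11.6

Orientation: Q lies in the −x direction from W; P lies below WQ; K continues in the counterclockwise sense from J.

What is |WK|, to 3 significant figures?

22.6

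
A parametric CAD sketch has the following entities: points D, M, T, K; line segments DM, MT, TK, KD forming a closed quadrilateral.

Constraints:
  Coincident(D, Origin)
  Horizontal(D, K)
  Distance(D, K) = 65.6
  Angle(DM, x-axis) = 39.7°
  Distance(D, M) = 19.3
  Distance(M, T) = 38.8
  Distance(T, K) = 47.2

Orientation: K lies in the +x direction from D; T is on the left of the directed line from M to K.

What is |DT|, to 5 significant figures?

58.004

Checks: |MT| = 38.80 ✓; |TK| = 47.20 ✓.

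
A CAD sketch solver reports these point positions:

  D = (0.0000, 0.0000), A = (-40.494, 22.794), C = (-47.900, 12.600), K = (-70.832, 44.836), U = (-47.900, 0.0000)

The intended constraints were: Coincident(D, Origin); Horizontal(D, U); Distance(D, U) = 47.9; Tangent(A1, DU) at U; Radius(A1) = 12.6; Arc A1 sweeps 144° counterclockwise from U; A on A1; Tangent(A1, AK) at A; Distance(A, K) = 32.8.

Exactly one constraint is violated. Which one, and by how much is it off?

Distance(A, K) = 32.8 — off by 4.70.

D = (0.00, 0.00) ✓; D.y = 0.00, U.y = 0.00 ✓; |DU| = 47.90 ✓; ∠(CU, UD) = 90.00° ✓; |CU| = 12.60 ✓; bearing(C→A) − bearing(C→U) = 144.0° ✓; |CA| = 12.60 ✓; ∠(CA, AK) = 90.00° ✓; |AK| = 37.50 ✗.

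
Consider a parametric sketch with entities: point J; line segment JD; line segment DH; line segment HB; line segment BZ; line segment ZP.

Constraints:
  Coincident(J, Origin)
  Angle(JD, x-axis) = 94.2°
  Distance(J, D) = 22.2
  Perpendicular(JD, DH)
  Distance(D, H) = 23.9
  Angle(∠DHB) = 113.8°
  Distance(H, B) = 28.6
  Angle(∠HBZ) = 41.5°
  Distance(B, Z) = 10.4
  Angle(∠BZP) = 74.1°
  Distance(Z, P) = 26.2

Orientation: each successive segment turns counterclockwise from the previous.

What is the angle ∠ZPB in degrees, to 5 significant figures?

23.187°

J is at the origin; JD runs at 94.2° with length 22.2, so D = (-1.6259, 22.140). The perpendicularity gives DH at right angles to JD, so DH runs at -175.80°; with |DH| = 23.9, H = (-25.462, 20.390). ∠DHB = 113.8° gives HB at -109.60° from the x-axis; with |HB| = 28.6, B = (-35.056, -6.5529). ∠HBZ = 41.5° gives BZ at 28.900° from the x-axis; with |BZ| = 10.4, Z = (-25.951, -1.5267). ∠BZP = 74.1° gives ZP at 134.80° from the x-axis; with |ZP| = 26.2, P = (-44.412, 17.064). Then cos ∠ZPB = PZ·PB / (|PZ||PB|), giving 23.187°.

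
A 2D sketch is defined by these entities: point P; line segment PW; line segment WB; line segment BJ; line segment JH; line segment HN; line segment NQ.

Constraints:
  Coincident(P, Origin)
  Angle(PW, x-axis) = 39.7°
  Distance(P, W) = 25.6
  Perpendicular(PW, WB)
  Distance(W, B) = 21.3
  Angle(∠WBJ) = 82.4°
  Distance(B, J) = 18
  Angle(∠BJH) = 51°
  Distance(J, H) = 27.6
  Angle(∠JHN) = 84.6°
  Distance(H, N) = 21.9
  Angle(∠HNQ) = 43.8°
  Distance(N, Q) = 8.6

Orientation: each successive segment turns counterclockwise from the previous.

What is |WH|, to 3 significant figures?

2.21

∠WBJ = 82.4° gives BJ at -133° from the x-axis; with |BJ| = 18.0, J = (-6.12, 19.5). ∠BJH = 51.0° gives JH at -3.70° from the x-axis; with |JH| = 27.6, H = (21.4, 17.7). Then |WH| = |H − W| = 2.21.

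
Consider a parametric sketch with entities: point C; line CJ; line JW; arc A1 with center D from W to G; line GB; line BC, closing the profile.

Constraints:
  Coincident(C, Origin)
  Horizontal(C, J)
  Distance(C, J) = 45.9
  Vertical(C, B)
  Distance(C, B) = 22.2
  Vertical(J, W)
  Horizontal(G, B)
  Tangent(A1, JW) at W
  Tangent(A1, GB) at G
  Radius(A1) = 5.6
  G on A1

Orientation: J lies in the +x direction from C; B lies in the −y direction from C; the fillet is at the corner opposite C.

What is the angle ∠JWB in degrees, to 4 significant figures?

96.96°

The virtual corner opposite C is at (45.90, -22.20). A1 meets JW tangentially, so DW is at right angles to JW and tangency of A1 to GB means the radius DG is perpendicular to GB, with radius 5.6, so the center D sits 5.6 in from both sides at D = (40.30, -16.60). That places the tangent points at W = (45.90, -16.60) on JW and G = (40.30, -22.20) on GB. Then cos ∠JWB = WJ·WB / (|WJ||WB|), giving 96.96°.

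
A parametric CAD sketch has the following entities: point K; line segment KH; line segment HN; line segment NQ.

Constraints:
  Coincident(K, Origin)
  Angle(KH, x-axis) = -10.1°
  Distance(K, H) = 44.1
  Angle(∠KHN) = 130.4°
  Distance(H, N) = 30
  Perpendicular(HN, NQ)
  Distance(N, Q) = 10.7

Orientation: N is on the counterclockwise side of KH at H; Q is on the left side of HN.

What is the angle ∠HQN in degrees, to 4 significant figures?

70.37°

K is at the origin; KH runs at -10.1° with length 44.1, so H = 44.1·(cos -10.1°, sin -10.1°) = (43.42, -7.734). ∠KHN = 130.4°, so HN runs at -10.1° + (180° − 130.4°) = 39.50° from the x-axis; with |HN| = 30.0, N = H + 30.0·(cos 39.50°, sin 39.50°) = (66.57, 11.35). HN ⟂ NQ; with |NQ| = 10.7 on the left of HN, Q = N + 10.7·(-0.6361, 0.7716) = (59.76, 19.61). Then cos ∠HQN = QH·QN / (|QH||QN|), giving 70.37°.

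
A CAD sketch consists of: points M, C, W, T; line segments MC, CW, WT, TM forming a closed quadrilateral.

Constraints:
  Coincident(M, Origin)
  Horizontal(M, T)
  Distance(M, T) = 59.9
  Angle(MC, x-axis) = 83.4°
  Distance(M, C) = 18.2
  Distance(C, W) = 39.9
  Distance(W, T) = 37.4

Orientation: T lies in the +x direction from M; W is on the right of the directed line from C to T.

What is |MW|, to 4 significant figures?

29.13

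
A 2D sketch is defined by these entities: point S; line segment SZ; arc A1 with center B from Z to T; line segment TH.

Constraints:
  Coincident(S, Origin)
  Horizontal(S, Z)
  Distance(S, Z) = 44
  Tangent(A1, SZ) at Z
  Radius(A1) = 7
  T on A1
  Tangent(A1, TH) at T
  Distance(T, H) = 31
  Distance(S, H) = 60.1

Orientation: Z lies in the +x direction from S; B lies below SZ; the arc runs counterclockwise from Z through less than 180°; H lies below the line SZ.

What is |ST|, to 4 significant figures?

38.34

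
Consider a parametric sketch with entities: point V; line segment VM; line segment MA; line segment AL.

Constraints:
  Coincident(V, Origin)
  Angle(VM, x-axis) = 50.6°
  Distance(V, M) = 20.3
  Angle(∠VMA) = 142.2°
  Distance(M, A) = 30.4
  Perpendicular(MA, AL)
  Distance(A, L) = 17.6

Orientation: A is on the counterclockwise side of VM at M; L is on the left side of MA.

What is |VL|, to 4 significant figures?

46.73

∠VMA = 142.2°, so MA runs at 50.6° + (180° − 142.2°) = 88.40° from the x-axis; with |MA| = 30.4, A = M + 30.4·(cos 88.40°, sin 88.40°) = (13.73, 46.07). The perpendicularity gives AL at right angles to MA; with |AL| = 17.6 on the left of MA, L = A + 17.6·(-0.9996, 0.02792) = (-3.859, 46.57). Then |VL| = |L − V| = 46.73.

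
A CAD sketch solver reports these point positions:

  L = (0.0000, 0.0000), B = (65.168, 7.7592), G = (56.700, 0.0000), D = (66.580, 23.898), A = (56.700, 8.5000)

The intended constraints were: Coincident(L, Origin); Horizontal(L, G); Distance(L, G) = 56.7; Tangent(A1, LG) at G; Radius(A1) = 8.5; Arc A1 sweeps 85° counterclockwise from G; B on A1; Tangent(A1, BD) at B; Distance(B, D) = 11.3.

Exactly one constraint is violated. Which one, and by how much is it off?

Distance(B, D) = 11.3 — off by 4.90.

L = (0.00, 0.00) ✓; L.y = 0.00, G.y = 0.00 ✓; |LG| = 56.70 ✓; ∠(AG, GL) = 90.00° ✓; |AG| = 8.500 ✓; bearing(A→B) − bearing(A→G) = 85.00° ✓; |AB| = 8.500 ✓; ∠(AB, BD) = 90.00° ✓; |BD| = 16.20 ✗.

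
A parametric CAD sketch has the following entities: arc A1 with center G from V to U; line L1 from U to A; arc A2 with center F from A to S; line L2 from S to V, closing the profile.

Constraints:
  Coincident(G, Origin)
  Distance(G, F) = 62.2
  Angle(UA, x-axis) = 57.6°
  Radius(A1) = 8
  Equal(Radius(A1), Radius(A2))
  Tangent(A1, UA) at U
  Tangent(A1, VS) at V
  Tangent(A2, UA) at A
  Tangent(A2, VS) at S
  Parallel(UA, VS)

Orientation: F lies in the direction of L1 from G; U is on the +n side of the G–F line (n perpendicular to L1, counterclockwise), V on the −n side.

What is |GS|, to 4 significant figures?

62.71

Tangency of A1 to both parallel lines with radius 8.0 puts U and V at G ± 8.0·n: U = (-6.755, 4.287), V = (6.755, -4.287). Equal radii place A and S the same way about F: A = F + 8.0·n = (26.57, 56.80), S = F − 8.0·n = (40.08, 48.23). Then |GS| = |S − G| = 62.71.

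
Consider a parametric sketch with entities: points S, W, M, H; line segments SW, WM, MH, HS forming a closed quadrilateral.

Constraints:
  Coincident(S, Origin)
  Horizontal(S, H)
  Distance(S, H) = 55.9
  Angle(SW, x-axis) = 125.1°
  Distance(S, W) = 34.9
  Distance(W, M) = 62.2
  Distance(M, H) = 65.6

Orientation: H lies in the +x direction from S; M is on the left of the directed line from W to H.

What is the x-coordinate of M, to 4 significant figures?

32.76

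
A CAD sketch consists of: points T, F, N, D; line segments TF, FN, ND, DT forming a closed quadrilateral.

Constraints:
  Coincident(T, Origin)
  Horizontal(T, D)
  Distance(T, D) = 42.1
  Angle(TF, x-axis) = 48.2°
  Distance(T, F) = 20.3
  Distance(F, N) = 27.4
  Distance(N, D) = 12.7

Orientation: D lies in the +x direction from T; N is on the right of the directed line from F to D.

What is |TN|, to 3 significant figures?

31.5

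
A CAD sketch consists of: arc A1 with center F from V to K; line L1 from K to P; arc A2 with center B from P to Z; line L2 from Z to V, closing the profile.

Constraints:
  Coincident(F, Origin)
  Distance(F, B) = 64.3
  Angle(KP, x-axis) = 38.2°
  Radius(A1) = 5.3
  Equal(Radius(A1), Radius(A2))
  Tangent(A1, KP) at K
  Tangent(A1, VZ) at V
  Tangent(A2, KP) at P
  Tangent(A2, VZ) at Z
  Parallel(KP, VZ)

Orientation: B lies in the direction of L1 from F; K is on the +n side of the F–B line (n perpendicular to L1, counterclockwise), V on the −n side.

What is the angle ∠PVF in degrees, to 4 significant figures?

80.64°

The slot axis is L1's direction at 38.2°, so u = (cos 38.2°, sin 38.2°) = (0.7859, 0.6184) and n = (−sin 38.2°, cos 38.2°) = (-0.6184, 0.7859). F is at the origin and B lies 64.3 along u from F, so B = 64.3·u = (50.53, 39.76). Tangency of A1 to both parallel lines with radius 5.3 puts K and V at F ± 5.3·n: K = (-3.278, 4.165), V = (3.278, -4.165). Equal radii place P and Z the same way about B: P = B + 5.3·n = (47.25, 43.93), Z = B − 5.3·n = (53.81, 35.60). Then cos ∠PVF = VP·VF / (|VP||VF|), giving 80.64°.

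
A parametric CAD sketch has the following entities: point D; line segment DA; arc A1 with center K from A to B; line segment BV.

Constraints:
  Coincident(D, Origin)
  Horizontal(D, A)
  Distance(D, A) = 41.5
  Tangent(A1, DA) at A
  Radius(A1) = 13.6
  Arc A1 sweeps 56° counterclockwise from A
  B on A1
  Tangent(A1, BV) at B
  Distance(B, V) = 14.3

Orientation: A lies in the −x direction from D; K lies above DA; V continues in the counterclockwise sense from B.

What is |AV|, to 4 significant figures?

26.27

On A1, A sits at bearing -90° from K; a 56° counterclockwise sweep puts B at bearing -34°, so B = K + 13.6·(cos -34°, sin -34°) = (-30.23, 5.995). The tangent condition forces KB to be normal to BV, so BV runs along (−sin -34°, cos -34°); with |BV| = 14.3, V = (-22.23, 17.85). Then |AV| = |V − A| = 26.27.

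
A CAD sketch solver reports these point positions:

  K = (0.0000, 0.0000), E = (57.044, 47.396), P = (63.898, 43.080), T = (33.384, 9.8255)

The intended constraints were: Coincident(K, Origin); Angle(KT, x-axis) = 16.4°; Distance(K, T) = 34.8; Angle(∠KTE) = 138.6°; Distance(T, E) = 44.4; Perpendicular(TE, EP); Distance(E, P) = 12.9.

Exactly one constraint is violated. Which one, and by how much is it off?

Distance(E, P) = 12.9 — off by 4.80.

K = (0.00, 0.00) ✓; KT at 16.40° ✓; |KT| = 34.80 ✓; ∠KTE = 138.6° ✓; |TE| = 44.40 ✓; ∠(TE, EP) = 90.00° ✓; |EP| = 8.100 ✗.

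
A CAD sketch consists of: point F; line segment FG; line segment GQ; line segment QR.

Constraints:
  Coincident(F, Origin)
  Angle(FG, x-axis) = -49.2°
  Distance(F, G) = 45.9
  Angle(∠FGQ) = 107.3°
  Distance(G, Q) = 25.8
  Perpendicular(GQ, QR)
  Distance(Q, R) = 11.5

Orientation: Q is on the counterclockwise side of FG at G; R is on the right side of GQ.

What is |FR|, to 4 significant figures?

67.95

F is at the origin; FG runs at -49.2° with length 45.9, so G = 45.9·(cos -49.2°, sin -49.2°) = (29.99, -34.75). ∠FGQ = 107.3°, so GQ runs at -49.2° + (180° − 107.3°) = 23.50° from the x-axis; with |GQ| = 25.8, Q = G + 25.8·(cos 23.50°, sin 23.50°) = (53.65, -24.46). The perpendicularity gives QR at right angles to GQ; with |QR| = 11.5 on the right of GQ, R = Q + 11.5·(0.3987, -0.9171) = (58.24, -35.00). Then |FR| = |R − F| = 67.95.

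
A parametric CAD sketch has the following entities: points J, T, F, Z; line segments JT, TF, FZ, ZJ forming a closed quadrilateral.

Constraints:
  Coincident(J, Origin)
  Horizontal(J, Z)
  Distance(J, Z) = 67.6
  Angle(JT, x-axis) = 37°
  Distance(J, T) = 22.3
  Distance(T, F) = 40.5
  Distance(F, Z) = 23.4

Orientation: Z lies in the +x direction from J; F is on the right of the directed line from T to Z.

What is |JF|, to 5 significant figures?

50.082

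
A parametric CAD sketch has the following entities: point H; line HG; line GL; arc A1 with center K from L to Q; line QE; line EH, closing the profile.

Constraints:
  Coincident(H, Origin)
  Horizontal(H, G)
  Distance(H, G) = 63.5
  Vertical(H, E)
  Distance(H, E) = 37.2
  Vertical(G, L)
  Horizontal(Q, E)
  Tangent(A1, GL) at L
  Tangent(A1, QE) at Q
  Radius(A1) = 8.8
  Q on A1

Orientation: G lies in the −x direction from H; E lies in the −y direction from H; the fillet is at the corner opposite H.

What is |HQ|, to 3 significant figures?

66.2

The virtual corner opposite H is at (-63.5, -37.2). A1 meets GL tangentially, so KL is at right angles to GL and tangency of A1 to QE means the radius KQ is perpendicular to QE, with radius 8.8, so the center K sits 8.8 in from both sides at K = (-54.7, -28.4). That places the tangent points at L = (-63.5, -28.4) on GL and Q = (-54.7, -37.2) on QE. Then |HQ| = |Q − H| = 66.2.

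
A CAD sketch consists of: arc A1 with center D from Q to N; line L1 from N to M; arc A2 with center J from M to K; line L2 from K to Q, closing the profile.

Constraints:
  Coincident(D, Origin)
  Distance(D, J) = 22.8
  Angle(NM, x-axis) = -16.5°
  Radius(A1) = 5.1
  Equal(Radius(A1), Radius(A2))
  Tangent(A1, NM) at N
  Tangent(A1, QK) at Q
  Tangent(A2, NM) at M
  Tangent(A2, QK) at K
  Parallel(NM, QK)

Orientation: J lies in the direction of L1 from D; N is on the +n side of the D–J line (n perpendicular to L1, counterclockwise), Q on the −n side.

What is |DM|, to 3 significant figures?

23.4

Tangency of A1 to both parallel lines with radius 5.1 puts N and Q at D ± 5.1·n: N = (1.45, 4.89), Q = (-1.45, -4.89). Equal radii place M and K the same way about J: M = J + 5.1·n = (23.3, -1.59), K = J − 5.1·n = (20.4, -11.4). Then |DM| = |M − D| = 23.4.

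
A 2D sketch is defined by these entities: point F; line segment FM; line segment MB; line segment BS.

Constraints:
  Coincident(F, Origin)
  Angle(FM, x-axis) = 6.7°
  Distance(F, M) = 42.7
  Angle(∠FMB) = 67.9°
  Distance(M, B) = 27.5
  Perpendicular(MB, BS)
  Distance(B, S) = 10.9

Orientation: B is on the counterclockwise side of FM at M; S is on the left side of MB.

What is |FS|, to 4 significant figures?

30.86

F is at the origin; FM runs at 6.7° with length 42.7, so M = 42.7·(cos 6.7°, sin 6.7°) = (42.41, 4.982). ∠FMB = 67.9°, so MB runs at 6.7° + (180° − 67.9°) = 118.8° from the x-axis; with |MB| = 27.5, B = M + 27.5·(cos 118.8°, sin 118.8°) = (29.16, 29.08). MB ⟂ BS; with |BS| = 10.9 on the left of MB, S = B + 10.9·(-0.8763, -0.4818) = (19.61, 23.83). Then |FS| = |S − F| = 30.86.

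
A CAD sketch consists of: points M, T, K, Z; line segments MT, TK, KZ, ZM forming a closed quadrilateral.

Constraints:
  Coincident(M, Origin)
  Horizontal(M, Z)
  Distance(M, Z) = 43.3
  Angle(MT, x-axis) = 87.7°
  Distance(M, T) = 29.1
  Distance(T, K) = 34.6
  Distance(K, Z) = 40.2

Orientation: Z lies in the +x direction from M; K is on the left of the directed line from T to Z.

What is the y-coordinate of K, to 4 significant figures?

39.17

M is at the origin; MZ is horizontal with |MZ| = 43.3 and Z in +x, so Z = (43.3, 0). MT runs at 87.7° with |MT| = 29.1, so T = (1.168, 29.08). K is determined by |TK| = 34.6 and |KZ| = 40.2 together: it lies at the intersection of circle(T, 34.6) and circle(Z, 40.2). With |TZ| = 51.19, the foot of the radical line on TZ is 21.50 from T and the perpendicular offset is √(34.6² − 21.50²) = 27.11. Taking the left-of-TZ solution: K = (34.26, 39.17).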